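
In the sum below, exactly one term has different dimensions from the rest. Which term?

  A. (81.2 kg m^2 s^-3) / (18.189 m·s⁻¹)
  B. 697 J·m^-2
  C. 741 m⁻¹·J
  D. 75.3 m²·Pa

B.

Dimensions:
  A. [kg·m²·s⁻³] / [m·s⁻¹] = kg·m·s⁻²
  B. J·m⁻² = N·m·m⁻² = kg·s⁻²
  C. J·m⁻¹ = N·m·m⁻¹ = kg·m·s⁻²
  D. Pa·m² = N·m⁻²·m² = kg·m·s⁻²
All reduce to kg·m·s⁻² except B., which is kg·s⁻².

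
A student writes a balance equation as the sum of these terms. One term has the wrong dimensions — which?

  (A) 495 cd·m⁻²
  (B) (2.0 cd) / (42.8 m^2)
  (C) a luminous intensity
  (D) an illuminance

In SI base units:
  (A) cd·m⁻² = m⁻²·cd
  (B) [cd] / [m²] = m⁻²·cd
  (C) [luminous intensity] = cd
  (D) [illuminance] = m⁻²·cd
All reduce to m⁻²·cd except (C), which is cd.

(C)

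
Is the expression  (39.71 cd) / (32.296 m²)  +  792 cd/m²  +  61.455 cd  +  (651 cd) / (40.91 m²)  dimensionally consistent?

In SI base units:
  (39.71 cd) / (32.296 m²):  [cd] / [m²] = m⁻²·cd
  792 cd/m²:  cd·m⁻² = m⁻²·cd
  61.455 cd:  cd
  (651 cd) / (40.91 m²):  [cd] / [m²] = m⁻²·cd
The terms do not share a single dimension (cd vs m⁻²·cd).

No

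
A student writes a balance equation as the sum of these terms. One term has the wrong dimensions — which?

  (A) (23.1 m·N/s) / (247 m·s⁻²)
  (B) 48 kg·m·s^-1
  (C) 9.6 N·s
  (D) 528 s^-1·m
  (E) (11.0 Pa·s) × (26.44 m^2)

Reduce each to base SI dimensions:
  (A) [kg·m²·s⁻³] / [m·s⁻²] = kg·m·s⁻¹
  (B) kg·m·s⁻¹
  (C) N·s = kg·m·s⁻²·s = kg·m·s⁻¹
  (D) m·s⁻¹
  (E) [kg·m⁻¹·s⁻¹] · [m²] = kg·m·s⁻¹
All reduce to kg·m·s⁻¹ except (D), which is m·s⁻¹.

(D)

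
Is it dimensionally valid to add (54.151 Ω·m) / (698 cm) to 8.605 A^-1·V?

Yes

Work out the base dimensions of each:
  (54.151 Ω·m) / (698 cm):  [kg·m³·s⁻³·A⁻²] / [m] = kg·m²·s⁻³·A⁻²
  8.605 A^-1·V:  V·A⁻¹ = J·C⁻¹·A⁻¹ = kg·m²·s⁻³·A⁻²
Both are kg·m²·s⁻³·A⁻², so they have the same dimensions and can be added.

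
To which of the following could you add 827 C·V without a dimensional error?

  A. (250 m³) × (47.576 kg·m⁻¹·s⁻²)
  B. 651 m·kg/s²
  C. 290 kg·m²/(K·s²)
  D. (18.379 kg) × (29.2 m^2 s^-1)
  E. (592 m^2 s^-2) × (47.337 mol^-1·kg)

Reference: C·V = s·A·J·C⁻¹ = kg·m²·s⁻².
Each option:
  A. [m³] · [kg·m⁻¹·s⁻²] = kg·m²·s⁻²  ← same
  B. kg·m·s⁻²
  C. kg·m²·s⁻²·K⁻¹
  D. [kg] · [m²·s⁻¹] = kg·m²·s⁻¹
  E. [m²·s⁻²] · [kg·mol⁻¹] = kg·m²·s⁻²·mol⁻¹
Only A. matches kg·m²·s⁻².

A.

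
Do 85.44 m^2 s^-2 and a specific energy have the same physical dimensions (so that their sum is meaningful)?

Yes

Reduce each to base SI dimensions:
  85.44 m^2 s^-2:  m²·s⁻²
  a specific energy:  [specific energy] = m²·s⁻²
Both are m²·s⁻², so they have the same dimensions and can be added.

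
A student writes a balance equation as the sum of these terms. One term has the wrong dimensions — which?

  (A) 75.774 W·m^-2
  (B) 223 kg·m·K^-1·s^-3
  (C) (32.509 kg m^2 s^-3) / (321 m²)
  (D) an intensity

(B)

Work out the base dimensions of each:
  (A) W·m⁻² = J·s⁻¹·m⁻² = kg·s⁻³
  (B) kg·m·s⁻³·K⁻¹
  (C) [kg·m²·s⁻³] / [m²] = kg·s⁻³
  (D) [intensity] = kg·s⁻³
All reduce to kg·s⁻³ except (B), which is kg·m·s⁻³·K⁻¹.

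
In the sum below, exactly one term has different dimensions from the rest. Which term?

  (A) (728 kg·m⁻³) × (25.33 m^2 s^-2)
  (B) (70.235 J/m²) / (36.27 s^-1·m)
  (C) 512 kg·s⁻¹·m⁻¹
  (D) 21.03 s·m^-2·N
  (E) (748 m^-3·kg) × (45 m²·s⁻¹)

(A)

In SI base units:
  (A) [kg·m⁻³] · [m²·s⁻²] = kg·m⁻¹·s⁻²
  (B) [kg·s⁻²] / [m·s⁻¹] = kg·m⁻¹·s⁻¹
  (C) kg·m⁻¹·s⁻¹
  (D) N·s·m⁻² = kg·m·s⁻²·s·m⁻² = kg·m⁻¹·s⁻¹
  (E) [kg·m⁻³] · [m²·s⁻¹] = kg·m⁻¹·s⁻¹
All reduce to kg·m⁻¹·s⁻¹ except (A), which is kg·m⁻¹·s⁻².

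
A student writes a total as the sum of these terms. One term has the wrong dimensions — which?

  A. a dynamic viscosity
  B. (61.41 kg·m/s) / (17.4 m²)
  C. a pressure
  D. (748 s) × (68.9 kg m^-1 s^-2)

Expand each in SI base units:
  A. [dynamic viscosity] = kg·m⁻¹·s⁻¹
  B. [kg·m·s⁻¹] / [m²] = kg·m⁻¹·s⁻¹
  C. [pressure] = kg·m⁻¹·s⁻²
  D. [s] · [kg·m⁻¹·s⁻²] = kg·m⁻¹·s⁻¹
All reduce to kg·m⁻¹·s⁻¹ except C., which is kg·m⁻¹·s⁻².

C.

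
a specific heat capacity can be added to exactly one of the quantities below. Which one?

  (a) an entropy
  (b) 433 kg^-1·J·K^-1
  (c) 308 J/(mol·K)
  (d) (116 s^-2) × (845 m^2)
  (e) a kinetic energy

(b)

Reference: [specific heat capacity] = m²·s⁻²·K⁻¹.
Each option:
  (a) [entropy] = kg·m²·s⁻²·K⁻¹
  (b) J·kg⁻¹·K⁻¹ = N·m·kg⁻¹·K⁻¹ = m²·s⁻²·K⁻¹  ← same
  (c) J·mol⁻¹·K⁻¹ = N·m·mol⁻¹·K⁻¹ = kg·m²·s⁻²·K⁻¹·mol⁻¹
  (d) [s⁻²] · [m²] = m²·s⁻²
  (e) [kinetic energy] = kg·m²·s⁻²
Only (b) matches m²·s⁻²·K⁻¹.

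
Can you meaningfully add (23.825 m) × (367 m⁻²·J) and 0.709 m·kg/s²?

Yes

Dimensions:
  (23.825 m) × (367 m⁻²·J):  [m] · [kg·s⁻²] = kg·m·s⁻²
  0.709 m·kg/s²:  kg·m·s⁻²
Both are kg·m·s⁻², so they have the same dimensions and can be added.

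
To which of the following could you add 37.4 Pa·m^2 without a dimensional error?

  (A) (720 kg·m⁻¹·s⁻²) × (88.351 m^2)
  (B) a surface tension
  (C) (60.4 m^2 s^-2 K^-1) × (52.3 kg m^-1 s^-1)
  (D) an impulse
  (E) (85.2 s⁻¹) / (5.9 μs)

(A)

Reference: Pa·m² = N·m⁻²·m² = kg·m·s⁻².
Each option:
  (A) [kg·m⁻¹·s⁻²] · [m²] = kg·m·s⁻²  ← same
  (B) [surface tension] = kg·s⁻²
  (C) [m²·s⁻²·K⁻¹] · [kg·m⁻¹·s⁻¹] = kg·m·s⁻³·K⁻¹
  (D) [impulse] = kg·m·s⁻¹
  (E) [s⁻¹] / [s] = s⁻²
Only (A) matches kg·m·s⁻².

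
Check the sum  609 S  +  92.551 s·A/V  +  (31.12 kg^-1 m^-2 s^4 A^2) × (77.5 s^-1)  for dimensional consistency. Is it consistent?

Reduce each to base SI dimensions:
  609 S:  S = Ω⁻¹ = kg⁻¹·m⁻²·s³·A²
  92.551 s·A/V:  A·s·V⁻¹ = A·s·(J·C⁻¹)⁻¹ = kg⁻¹·m⁻²·s⁴·A²
  (31.12 kg^-1 m^-2 s^4 A^2) × (77.5 s^-1):  [kg⁻¹·m⁻²·s⁴·A²] · [s⁻¹] = kg⁻¹·m⁻²·s³·A²
The terms do not share a single dimension (kg⁻¹·m⁻²·s³·A² vs kg⁻¹·m⁻²·s⁴·A²).

No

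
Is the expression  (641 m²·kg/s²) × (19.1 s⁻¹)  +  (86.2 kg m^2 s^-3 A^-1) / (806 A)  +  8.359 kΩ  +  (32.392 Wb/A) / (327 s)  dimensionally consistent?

Work out the base dimensions of each:
  (641 m²·kg/s²) × (19.1 s⁻¹):  [kg·m²·s⁻²] · [s⁻¹] = kg·m²·s⁻³
  (86.2 kg m^2 s^-3 A^-1) / (806 A):  [kg·m²·s⁻³·A⁻¹] / [A] = kg·m²·s⁻³·A⁻²
  8.359 kΩ:  Ω = V·A⁻¹ = kg·m²·s⁻³·A⁻²
  (32.392 Wb/A) / (327 s):  [kg·m²·s⁻²·A⁻²] / [s] = kg·m²·s⁻³·A⁻²
The terms do not share a single dimension (kg·m²·s⁻³ vs kg·m²·s⁻³·A⁻²).

No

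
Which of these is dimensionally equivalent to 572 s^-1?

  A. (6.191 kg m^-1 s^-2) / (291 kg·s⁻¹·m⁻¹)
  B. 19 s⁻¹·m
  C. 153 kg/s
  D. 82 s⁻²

Reference: s⁻¹.
Each option:
  A. [kg·m⁻¹·s⁻²] / [kg·m⁻¹·s⁻¹] = s⁻¹  ← same
  B. m·s⁻¹
  C. kg·s⁻¹
  D. s⁻²
Only A. matches s⁻¹.

A.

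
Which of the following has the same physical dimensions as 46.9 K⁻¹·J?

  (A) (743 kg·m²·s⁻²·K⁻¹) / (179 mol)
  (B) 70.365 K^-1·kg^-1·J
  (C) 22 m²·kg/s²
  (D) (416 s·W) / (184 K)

(D)

Reference: J·K⁻¹ = N·m·K⁻¹ = kg·m²·s⁻²·K⁻¹.
Each option:
  (A) [kg·m²·s⁻²·K⁻¹] / [mol] = kg·m²·s⁻²·K⁻¹·mol⁻¹
  (B) J·kg⁻¹·K⁻¹ = N·m·kg⁻¹·K⁻¹ = m²·s⁻²·K⁻¹
  (C) kg·m²·s⁻²
  (D) [kg·m²·s⁻²] / [K] = kg·m²·s⁻²·K⁻¹  ← same
Only (D) matches kg·m²·s⁻²·K⁻¹.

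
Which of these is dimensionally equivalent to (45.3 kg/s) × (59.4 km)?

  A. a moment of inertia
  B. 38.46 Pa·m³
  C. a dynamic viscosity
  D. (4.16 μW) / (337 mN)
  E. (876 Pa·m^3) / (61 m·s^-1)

Reference: [kg·s⁻¹] · [m] = kg·m·s⁻¹.
Each option:
  A. [moment of inertia] = kg·m²
  B. Pa·m³ = N·m⁻²·m³ = kg·m²·s⁻²
  C. [dynamic viscosity] = kg·m⁻¹·s⁻¹
  D. [kg·m²·s⁻³] / [kg·m·s⁻²] = m·s⁻¹
  E. [kg·m²·s⁻²] / [m·s⁻¹] = kg·m·s⁻¹  ← same
Only E. matches kg·m·s⁻¹.

E.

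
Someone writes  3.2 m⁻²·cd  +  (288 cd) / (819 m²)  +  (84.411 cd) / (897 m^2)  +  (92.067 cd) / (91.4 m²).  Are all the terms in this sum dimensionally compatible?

Work out the base dimensions of each:
  3.2 m⁻²·cd:  cd·m⁻² = m⁻²·cd
  (288 cd) / (819 m²):  [cd] / [m²] = m⁻²·cd
  (84.411 cd) / (897 m^2):  [cd] / [m²] = m⁻²·cd
  (92.067 cd) / (91.4 m²):  [cd] / [m²] = m⁻²·cd
Every term reduces to m⁻²·cd.

Yes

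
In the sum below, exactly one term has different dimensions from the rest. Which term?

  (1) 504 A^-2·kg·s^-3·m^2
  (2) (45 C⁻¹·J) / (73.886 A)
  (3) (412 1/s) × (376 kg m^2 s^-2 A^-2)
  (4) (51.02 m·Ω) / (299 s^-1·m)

(4)

Reduce each to base SI dimensions:
  (1) kg·m²·s⁻³·A⁻²
  (2) [kg·m²·s⁻³·A⁻¹] / [A] = kg·m²·s⁻³·A⁻²
  (3) [s⁻¹] · [kg·m²·s⁻²·A⁻²] = kg·m²·s⁻³·A⁻²
  (4) [kg·m³·s⁻³·A⁻²] / [m·s⁻¹] = kg·m²·s⁻²·A⁻²
All reduce to kg·m²·s⁻³·A⁻² except (4), which is kg·m²·s⁻²·A⁻².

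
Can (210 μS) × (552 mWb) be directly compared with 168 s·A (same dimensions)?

Work out the base dimensions of each:
  (210 μS) × (552 mWb):  [kg⁻¹·m⁻²·s³·A²] · [kg·m²·s⁻²·A⁻¹] = s·A
  168 s·A:  A·s = s·A
Both are s·A, so they have the same dimensions and can be added.

Yes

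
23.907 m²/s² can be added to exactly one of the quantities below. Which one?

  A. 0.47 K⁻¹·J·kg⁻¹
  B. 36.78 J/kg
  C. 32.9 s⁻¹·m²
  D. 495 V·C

Reference: m²·s⁻².
Each option:
  A. J·kg⁻¹·K⁻¹ = N·m·kg⁻¹·K⁻¹ = m²·s⁻²·K⁻¹
  B. J·kg⁻¹ = N·m·kg⁻¹ = m²·s⁻²  ← same
  C. m²·s⁻¹
  D. C·V = s·A·J·C⁻¹ = kg·m²·s⁻²
Only B. matches m²·s⁻².

B.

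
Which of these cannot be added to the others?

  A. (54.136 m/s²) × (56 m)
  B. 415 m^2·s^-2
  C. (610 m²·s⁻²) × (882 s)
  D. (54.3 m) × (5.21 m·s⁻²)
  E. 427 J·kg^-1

C.

Work out the base dimensions of each:
  A. [m·s⁻²] · [m] = m²·s⁻²
  B. m²·s⁻²
  C. [m²·s⁻²] · [s] = m²·s⁻¹
  D. [m] · [m·s⁻²] = m²·s⁻²
  E. J·kg⁻¹ = N·m·kg⁻¹ = m²·s⁻²
All reduce to m²·s⁻² except C., which is m²·s⁻¹.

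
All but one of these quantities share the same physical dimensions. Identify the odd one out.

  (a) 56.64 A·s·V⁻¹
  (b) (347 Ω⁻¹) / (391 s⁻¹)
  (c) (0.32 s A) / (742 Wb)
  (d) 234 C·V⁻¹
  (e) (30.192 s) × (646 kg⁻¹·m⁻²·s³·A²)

(c)

Expand each in SI base units:
  (a) A·s·V⁻¹ = A·s·(J·C⁻¹)⁻¹ = kg⁻¹·m⁻²·s⁴·A²
  (b) [kg⁻¹·m⁻²·s³·A²] / [s⁻¹] = kg⁻¹·m⁻²·s⁴·A²
  (c) [s·A] / [kg·m²·s⁻²·A⁻¹] = kg⁻¹·m⁻²·s³·A²
  (d) C·V⁻¹ = s·A·(J·C⁻¹)⁻¹ = kg⁻¹·m⁻²·s⁴·A²
  (e) [s] · [kg⁻¹·m⁻²·s³·A²] = kg⁻¹·m⁻²·s⁴·A²
All reduce to kg⁻¹·m⁻²·s⁴·A² except (c), which is kg⁻¹·m⁻²·s³·A².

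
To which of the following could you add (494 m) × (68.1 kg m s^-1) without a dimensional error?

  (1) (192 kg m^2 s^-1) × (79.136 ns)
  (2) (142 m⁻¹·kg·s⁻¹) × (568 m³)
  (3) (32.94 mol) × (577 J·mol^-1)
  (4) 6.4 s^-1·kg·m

Reference: [m] · [kg·m·s⁻¹] = kg·m²·s⁻¹.
Each option:
  (1) [kg·m²·s⁻¹] · [s] = kg·m²
  (2) [kg·m⁻¹·s⁻¹] · [m³] = kg·m²·s⁻¹  ← same
  (3) [mol] · [kg·m²·s⁻²·mol⁻¹] = kg·m²·s⁻²
  (4) kg·m·s⁻¹
Only (2) matches kg·m²·s⁻¹.

(2)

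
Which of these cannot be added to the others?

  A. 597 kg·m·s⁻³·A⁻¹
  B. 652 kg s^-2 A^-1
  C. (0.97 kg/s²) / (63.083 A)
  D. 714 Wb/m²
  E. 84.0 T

Work out the base dimensions of each:
  A. kg·m·s⁻³·A⁻¹
  B. kg·s⁻²·A⁻¹
  C. [kg·s⁻²] / [A] = kg·s⁻²·A⁻¹
  D. Wb·m⁻² = V·s·m⁻² = kg·s⁻²·A⁻¹
  E. T = Wb·m⁻² = kg·s⁻²·A⁻¹
All reduce to kg·s⁻²·A⁻¹ except A., which is kg·m·s⁻³·A⁻¹.

A.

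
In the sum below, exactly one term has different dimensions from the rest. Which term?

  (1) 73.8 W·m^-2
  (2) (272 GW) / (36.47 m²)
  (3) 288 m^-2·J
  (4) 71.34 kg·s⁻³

Expand each in SI base units:
  (1) W·m⁻² = J·s⁻¹·m⁻² = kg·s⁻³
  (2) [kg·m²·s⁻³] / [m²] = kg·s⁻³
  (3) J·m⁻² = N·m·m⁻² = kg·s⁻²
  (4) kg·s⁻³
All reduce to kg·s⁻³ except (3), which is kg·s⁻².

(3)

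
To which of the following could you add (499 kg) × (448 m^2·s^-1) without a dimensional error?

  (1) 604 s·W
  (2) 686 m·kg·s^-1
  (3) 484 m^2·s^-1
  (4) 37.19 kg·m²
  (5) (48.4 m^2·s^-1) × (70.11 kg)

Reference: [kg] · [m²·s⁻¹] = kg·m²·s⁻¹.
Each option:
  (1) W·s = J·s⁻¹·s = kg·m²·s⁻²
  (2) kg·m·s⁻¹
  (3) m²·s⁻¹
  (4) kg·m²
  (5) [m²·s⁻¹] · [kg] = kg·m²·s⁻¹  ← same
Only (5) matches kg·m²·s⁻¹.

(5)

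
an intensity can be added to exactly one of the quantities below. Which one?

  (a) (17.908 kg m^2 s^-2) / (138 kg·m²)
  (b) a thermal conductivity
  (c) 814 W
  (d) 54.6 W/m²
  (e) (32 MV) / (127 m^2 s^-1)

Reference: [intensity] = kg·s⁻³.
Each option:
  (a) [kg·m²·s⁻²] / [kg·m²] = s⁻²
  (b) [thermal conductivity] = kg·m·s⁻³·K⁻¹
  (c) W = J·s⁻¹ = kg·m²·s⁻³
  (d) W·m⁻² = J·s⁻¹·m⁻² = kg·s⁻³  ← same
  (e) [kg·m²·s⁻³·A⁻¹] / [m²·s⁻¹] = kg·s⁻²·A⁻¹
Only (d) matches kg·s⁻³.

(d)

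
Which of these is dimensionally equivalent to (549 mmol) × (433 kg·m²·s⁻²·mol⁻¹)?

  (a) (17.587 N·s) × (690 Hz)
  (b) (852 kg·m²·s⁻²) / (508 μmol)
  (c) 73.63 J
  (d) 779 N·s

Reference: [mol] · [kg·m²·s⁻²·mol⁻¹] = kg·m²·s⁻².
Each option:
  (a) [kg·m·s⁻¹] · [s⁻¹] = kg·m·s⁻²
  (b) [kg·m²·s⁻²] / [mol] = kg·m²·s⁻²·mol⁻¹
  (c) J = N·m = kg·m²·s⁻²  ← same
  (d) N·s = kg·m·s⁻²·s = kg·m·s⁻¹
Only (c) matches kg·m²·s⁻².

(c)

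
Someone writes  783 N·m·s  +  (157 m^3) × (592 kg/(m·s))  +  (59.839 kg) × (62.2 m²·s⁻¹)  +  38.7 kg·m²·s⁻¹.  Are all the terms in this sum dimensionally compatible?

Yes

In SI base units:
  783 N·m·s:  N·m·s = kg·m·s⁻²·m·s = kg·m²·s⁻¹
  (157 m^3) × (592 kg/(m·s)):  [m³] · [kg·m⁻¹·s⁻¹] = kg·m²·s⁻¹
  (59.839 kg) × (62.2 m²·s⁻¹):  [kg] · [m²·s⁻¹] = kg·m²·s⁻¹
  38.7 kg·m²·s⁻¹:  kg·m²·s⁻¹
Every term reduces to kg·m²·s⁻¹.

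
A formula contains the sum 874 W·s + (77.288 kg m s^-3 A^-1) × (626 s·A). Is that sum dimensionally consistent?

No

Dimensions:
  874 W·s:  W·s = J·s⁻¹·s = kg·m²·s⁻²
  (77.288 kg m s^-3 A^-1) × (626 s·A):  [kg·m·s⁻³·A⁻¹] · [s·A] = kg·m·s⁻²
kg·m²·s⁻² ≠ kg·m·s⁻², so they cannot be added.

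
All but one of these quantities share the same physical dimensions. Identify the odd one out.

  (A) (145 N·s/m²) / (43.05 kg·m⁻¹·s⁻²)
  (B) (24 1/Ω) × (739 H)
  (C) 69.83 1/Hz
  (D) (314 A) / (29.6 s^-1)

Expand each in SI base units:
  (A) [kg·m⁻¹·s⁻¹] / [kg·m⁻¹·s⁻²] = s
  (B) [kg⁻¹·m⁻²·s³·A²] · [kg·m²·s⁻²·A⁻²] = s
  (C) Hz⁻¹ = (s⁻¹)⁻¹ = s
  (D) [A] / [s⁻¹] = s·A
All reduce to s except (D), which is s·A.

(D)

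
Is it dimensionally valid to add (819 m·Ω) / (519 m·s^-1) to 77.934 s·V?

No

Expand each in SI base units:
  (819 m·Ω) / (519 m·s^-1):  [kg·m³·s⁻³·A⁻²] / [m·s⁻¹] = kg·m²·s⁻²·A⁻²
  77.934 s·V:  V·s = J·C⁻¹·s = kg·m²·s⁻²·A⁻¹
kg·m²·s⁻²·A⁻² ≠ kg·m²·s⁻²·A⁻¹, so they cannot be added.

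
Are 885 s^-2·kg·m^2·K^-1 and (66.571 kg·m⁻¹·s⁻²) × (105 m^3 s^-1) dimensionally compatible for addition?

No

Reduce each to base SI dimensions:
  885 s^-2·kg·m^2·K^-1:  kg·m²·s⁻²·K⁻¹
  (66.571 kg·m⁻¹·s⁻²) × (105 m^3 s^-1):  [kg·m⁻¹·s⁻²] · [m³·s⁻¹] = kg·m²·s⁻³
kg·m²·s⁻²·K⁻¹ ≠ kg·m²·s⁻³, so they cannot be added.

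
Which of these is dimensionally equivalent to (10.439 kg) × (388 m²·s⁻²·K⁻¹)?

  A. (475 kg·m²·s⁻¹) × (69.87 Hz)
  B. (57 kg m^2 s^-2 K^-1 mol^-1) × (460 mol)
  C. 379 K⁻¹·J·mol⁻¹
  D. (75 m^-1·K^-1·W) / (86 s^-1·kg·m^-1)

B.

Reference: [kg] · [m²·s⁻²·K⁻¹] = kg·m²·s⁻²·K⁻¹.
Each option:
  A. [kg·m²·s⁻¹] · [s⁻¹] = kg·m²·s⁻²
  B. [kg·m²·s⁻²·K⁻¹·mol⁻¹] · [mol] = kg·m²·s⁻²·K⁻¹  ← same
  C. J·mol⁻¹·K⁻¹ = N·m·mol⁻¹·K⁻¹ = kg·m²·s⁻²·K⁻¹·mol⁻¹
  D. [kg·m·s⁻³·K⁻¹] / [kg·m⁻¹·s⁻¹] = m²·s⁻²·K⁻¹
Only B. matches kg·m²·s⁻²·K⁻¹.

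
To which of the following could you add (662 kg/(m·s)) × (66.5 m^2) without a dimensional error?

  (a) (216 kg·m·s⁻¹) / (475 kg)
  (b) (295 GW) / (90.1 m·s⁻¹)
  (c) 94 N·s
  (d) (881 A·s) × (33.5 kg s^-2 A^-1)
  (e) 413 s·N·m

Reference: [kg·m⁻¹·s⁻¹] · [m²] = kg·m·s⁻¹.
Each option:
  (a) [kg·m·s⁻¹] / [kg] = m·s⁻¹
  (b) [kg·m²·s⁻³] / [m·s⁻¹] = kg·m·s⁻²
  (c) N·s = kg·m·s⁻²·s = kg·m·s⁻¹  ← same
  (d) [s·A] · [kg·s⁻²·A⁻¹] = kg·s⁻¹
  (e) N·m·s = kg·m·s⁻²·m·s = kg·m²·s⁻¹
Only (c) matches kg·m·s⁻¹.

(c)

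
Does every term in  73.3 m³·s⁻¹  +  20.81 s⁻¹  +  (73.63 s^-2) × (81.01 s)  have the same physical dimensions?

No

Expand each in SI base units:
  73.3 m³·s⁻¹:  m³·s⁻¹
  20.81 s⁻¹:  s⁻¹
  (73.63 s^-2) × (81.01 s):  [s⁻²] · [s] = s⁻¹
The terms do not share a single dimension (m³·s⁻¹ vs s⁻¹).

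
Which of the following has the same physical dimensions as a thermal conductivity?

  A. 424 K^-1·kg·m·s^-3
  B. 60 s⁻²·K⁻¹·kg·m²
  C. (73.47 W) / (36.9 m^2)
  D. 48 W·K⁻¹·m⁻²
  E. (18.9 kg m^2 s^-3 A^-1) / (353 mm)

A.

Reference: [thermal conductivity] = kg·m·s⁻³·K⁻¹.
Each option:
  A. kg·m·s⁻³·K⁻¹  ← same
  B. kg·m²·s⁻²·K⁻¹
  C. [kg·m²·s⁻³] / [m²] = kg·s⁻³
  D. W·m⁻²·K⁻¹ = J·s⁻¹·m⁻²·K⁻¹ = kg·s⁻³·K⁻¹
  E. [kg·m²·s⁻³·A⁻¹] / [m] = kg·m·s⁻³·A⁻¹
Only A. matches kg·m·s⁻³·K⁻¹.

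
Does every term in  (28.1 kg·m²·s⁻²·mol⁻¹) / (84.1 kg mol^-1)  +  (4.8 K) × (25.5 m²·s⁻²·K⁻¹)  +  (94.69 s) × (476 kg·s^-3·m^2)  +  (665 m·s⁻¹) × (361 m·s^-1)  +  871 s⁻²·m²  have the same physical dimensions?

Work out the base dimensions of each:
  (28.1 kg·m²·s⁻²·mol⁻¹) / (84.1 kg mol^-1):  [kg·m²·s⁻²·mol⁻¹] / [kg·mol⁻¹] = m²·s⁻²
  (4.8 K) × (25.5 m²·s⁻²·K⁻¹):  [K] · [m²·s⁻²·K⁻¹] = m²·s⁻²
  (94.69 s) × (476 kg·s^-3·m^2):  [s] · [kg·m²·s⁻³] = kg·m²·s⁻²
  (665 m·s⁻¹) × (361 m·s^-1):  [m·s⁻¹] · [m·s⁻¹] = m²·s⁻²
  871 s⁻²·m²:  m²·s⁻²
The terms do not share a single dimension (kg·m²·s⁻² vs m²·s⁻²).

No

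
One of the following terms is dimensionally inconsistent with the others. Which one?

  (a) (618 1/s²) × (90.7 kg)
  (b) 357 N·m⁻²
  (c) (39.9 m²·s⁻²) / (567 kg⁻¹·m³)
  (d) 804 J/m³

(a)

In SI base units:
  (a) [s⁻²] · [kg] = kg·s⁻²
  (b) N·m⁻² = kg·m·s⁻²·m⁻² = kg·m⁻¹·s⁻²
  (c) [m²·s⁻²] / [kg⁻¹·m³] = kg·m⁻¹·s⁻²
  (d) J·m⁻³ = N·m·m⁻³ = kg·m⁻¹·s⁻²
All reduce to kg·m⁻¹·s⁻² except (a), which is kg·s⁻².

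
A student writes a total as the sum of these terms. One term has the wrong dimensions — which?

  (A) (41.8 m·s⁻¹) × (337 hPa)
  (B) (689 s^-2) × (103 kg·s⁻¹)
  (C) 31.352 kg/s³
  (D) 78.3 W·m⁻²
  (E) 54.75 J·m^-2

Reduce each to base SI dimensions:
  (A) [m·s⁻¹] · [kg·m⁻¹·s⁻²] = kg·s⁻³
  (B) [s⁻²] · [kg·s⁻¹] = kg·s⁻³
  (C) kg·s⁻³
  (D) W·m⁻² = J·s⁻¹·m⁻² = kg·s⁻³
  (E) J·m⁻² = N·m·m⁻² = kg·s⁻²
All reduce to kg·s⁻³ except (E), which is kg·s⁻².

(E)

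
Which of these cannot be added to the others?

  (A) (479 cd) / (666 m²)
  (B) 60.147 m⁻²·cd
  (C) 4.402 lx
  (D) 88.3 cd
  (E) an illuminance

Work out the base dimensions of each:
  (A) [cd] / [m²] = m⁻²·cd
  (B) cd·m⁻² = m⁻²·cd
  (C) lx = lm·m⁻² = m⁻²·cd
  (D) cd
  (E) [illuminance] = m⁻²·cd
All reduce to m⁻²·cd except (D), which is cd.

(D)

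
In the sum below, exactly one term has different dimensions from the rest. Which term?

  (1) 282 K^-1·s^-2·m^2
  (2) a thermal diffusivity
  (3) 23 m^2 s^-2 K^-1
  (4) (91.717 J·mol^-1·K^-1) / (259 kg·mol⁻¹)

(2)

In SI base units:
  (1) m²·s⁻²·K⁻¹
  (2) [thermal diffusivity] = m²·s⁻¹
  (3) m²·s⁻²·K⁻¹
  (4) [kg·m²·s⁻²·K⁻¹·mol⁻¹] / [kg·mol⁻¹] = m²·s⁻²·K⁻¹
All reduce to m²·s⁻²·K⁻¹ except (2), which is m²·s⁻¹.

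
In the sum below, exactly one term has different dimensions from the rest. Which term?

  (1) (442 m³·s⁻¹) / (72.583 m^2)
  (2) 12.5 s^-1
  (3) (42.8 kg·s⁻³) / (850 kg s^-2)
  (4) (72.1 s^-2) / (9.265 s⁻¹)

(1)

Expand each in SI base units:
  (1) [m³·s⁻¹] / [m²] = m·s⁻¹
  (2) s⁻¹
  (3) [kg·s⁻³] / [kg·s⁻²] = s⁻¹
  (4) [s⁻²] / [s⁻¹] = s⁻¹
All reduce to s⁻¹ except (1), which is m·s⁻¹.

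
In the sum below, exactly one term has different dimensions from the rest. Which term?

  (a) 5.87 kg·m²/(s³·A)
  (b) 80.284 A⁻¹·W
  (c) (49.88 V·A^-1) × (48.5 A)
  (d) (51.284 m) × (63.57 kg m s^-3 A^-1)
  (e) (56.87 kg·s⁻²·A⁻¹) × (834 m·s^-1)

Expand each in SI base units:
  (a) kg·m²·s⁻³·A⁻¹
  (b) W·A⁻¹ = J·s⁻¹·A⁻¹ = kg·m²·s⁻³·A⁻¹
  (c) [kg·m²·s⁻³·A⁻²] · [A] = kg·m²·s⁻³·A⁻¹
  (d) [m] · [kg·m·s⁻³·A⁻¹] = kg·m²·s⁻³·A⁻¹
  (e) [kg·s⁻²·A⁻¹] · [m·s⁻¹] = kg·m·s⁻³·A⁻¹
All reduce to kg·m²·s⁻³·A⁻¹ except (e), which is kg·m·s⁻³·A⁻¹.

(e)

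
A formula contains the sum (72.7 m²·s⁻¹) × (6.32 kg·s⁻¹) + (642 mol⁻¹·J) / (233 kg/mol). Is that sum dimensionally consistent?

Dimensions:
  (72.7 m²·s⁻¹) × (6.32 kg·s⁻¹):  [m²·s⁻¹] · [kg·s⁻¹] = kg·m²·s⁻²
  (642 mol⁻¹·J) / (233 kg/mol):  [kg·m²·s⁻²·mol⁻¹] / [kg·mol⁻¹] = m²·s⁻²
kg·m²·s⁻² ≠ m²·s⁻², so they cannot be added.

No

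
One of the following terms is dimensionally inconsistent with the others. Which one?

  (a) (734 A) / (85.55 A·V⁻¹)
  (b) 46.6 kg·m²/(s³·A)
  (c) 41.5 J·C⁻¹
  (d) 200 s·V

(d)

Dimensions:
  (a) [A] / [kg⁻¹·m⁻²·s³·A²] = kg·m²·s⁻³·A⁻¹
  (b) kg·m²·s⁻³·A⁻¹
  (c) J·C⁻¹ = N·m·(s·A)⁻¹ = kg·m²·s⁻³·A⁻¹
  (d) V·s = J·C⁻¹·s = kg·m²·s⁻²·A⁻¹
All reduce to kg·m²·s⁻³·A⁻¹ except (d), which is kg·m²·s⁻²·A⁻¹.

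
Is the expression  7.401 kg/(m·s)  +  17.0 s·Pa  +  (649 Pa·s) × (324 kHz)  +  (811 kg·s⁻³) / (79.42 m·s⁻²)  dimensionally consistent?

No

In SI base units:
  7.401 kg/(m·s):  kg·m⁻¹·s⁻¹
  17.0 s·Pa:  Pa·s = N·m⁻²·s = kg·m⁻¹·s⁻¹
  (649 Pa·s) × (324 kHz):  [kg·m⁻¹·s⁻¹] · [s⁻¹] = kg·m⁻¹·s⁻²
  (811 kg·s⁻³) / (79.42 m·s⁻²):  [kg·s⁻³] / [m·s⁻²] = kg·m⁻¹·s⁻¹
The terms do not share a single dimension (kg·m⁻¹·s⁻² vs kg·m⁻¹·s⁻¹).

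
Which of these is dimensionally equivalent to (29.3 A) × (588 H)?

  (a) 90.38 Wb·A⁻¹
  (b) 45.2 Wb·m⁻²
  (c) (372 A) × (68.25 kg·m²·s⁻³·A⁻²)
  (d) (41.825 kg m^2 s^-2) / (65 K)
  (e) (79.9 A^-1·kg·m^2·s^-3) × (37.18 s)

Reference: [A] · [kg·m²·s⁻²·A⁻²] = kg·m²·s⁻²·A⁻¹.
Each option:
  (a) Wb·A⁻¹ = V·s·A⁻¹ = kg·m²·s⁻²·A⁻²
  (b) Wb·m⁻² = V·s·m⁻² = kg·s⁻²·A⁻¹
  (c) [A] · [kg·m²·s⁻³·A⁻²] = kg·m²·s⁻³·A⁻¹
  (d) [kg·m²·s⁻²] / [K] = kg·m²·s⁻²·K⁻¹
  (e) [kg·m²·s⁻³·A⁻¹] · [s] = kg·m²·s⁻²·A⁻¹  ← same
Only (e) matches kg·m²·s⁻²·A⁻¹.

(e)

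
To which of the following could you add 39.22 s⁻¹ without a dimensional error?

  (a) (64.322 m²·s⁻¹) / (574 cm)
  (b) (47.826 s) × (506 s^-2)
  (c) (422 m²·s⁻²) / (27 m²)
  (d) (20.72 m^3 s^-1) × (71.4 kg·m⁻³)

Reference: s⁻¹.
Each option:
  (a) [m²·s⁻¹] / [m] = m·s⁻¹
  (b) [s] · [s⁻²] = s⁻¹  ← same
  (c) [m²·s⁻²] / [m²] = s⁻²
  (d) [m³·s⁻¹] · [kg·m⁻³] = kg·s⁻¹
Only (b) matches s⁻¹.

(b)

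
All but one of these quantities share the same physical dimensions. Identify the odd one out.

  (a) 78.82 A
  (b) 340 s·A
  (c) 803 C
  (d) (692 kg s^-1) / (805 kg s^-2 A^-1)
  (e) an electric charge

Work out the base dimensions of each:
  (a) A
  (b) A·s = s·A
  (c) C = s·A
  (d) [kg·s⁻¹] / [kg·s⁻²·A⁻¹] = s·A
  (e) [electric charge] = s·A
All reduce to s·A except (a), which is A.

(a)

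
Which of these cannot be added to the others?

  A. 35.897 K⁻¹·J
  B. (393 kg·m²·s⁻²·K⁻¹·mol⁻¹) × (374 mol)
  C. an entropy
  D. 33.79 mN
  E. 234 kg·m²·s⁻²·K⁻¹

In SI base units:
  A. J·K⁻¹ = N·m·K⁻¹ = kg·m²·s⁻²·K⁻¹
  B. [kg·m²·s⁻²·K⁻¹·mol⁻¹] · [mol] = kg·m²·s⁻²·K⁻¹
  C. [entropy] = kg·m²·s⁻²·K⁻¹
  D. N = kg·m·s⁻²
  E. kg·m²·s⁻²·K⁻¹
All reduce to kg·m²·s⁻²·K⁻¹ except D., which is kg·m·s⁻².

D.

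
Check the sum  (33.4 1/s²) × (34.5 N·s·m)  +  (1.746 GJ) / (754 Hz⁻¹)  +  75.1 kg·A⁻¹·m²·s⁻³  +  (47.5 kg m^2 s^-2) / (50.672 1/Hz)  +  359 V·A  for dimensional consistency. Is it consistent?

Work out the base dimensions of each:
  (33.4 1/s²) × (34.5 N·s·m):  [s⁻²] · [kg·m²·s⁻¹] = kg·m²·s⁻³
  (1.746 GJ) / (754 Hz⁻¹):  [kg·m²·s⁻²] / [s] = kg·m²·s⁻³
  75.1 kg·A⁻¹·m²·s⁻³:  kg·m²·s⁻³·A⁻¹
  (47.5 kg m^2 s^-2) / (50.672 1/Hz):  [kg·m²·s⁻²] / [s] = kg·m²·s⁻³
  359 V·A:  V·A = J·C⁻¹·A = kg·m²·s⁻³
The terms do not share a single dimension (kg·m²·s⁻³ vs kg·m²·s⁻³·A⁻¹).

No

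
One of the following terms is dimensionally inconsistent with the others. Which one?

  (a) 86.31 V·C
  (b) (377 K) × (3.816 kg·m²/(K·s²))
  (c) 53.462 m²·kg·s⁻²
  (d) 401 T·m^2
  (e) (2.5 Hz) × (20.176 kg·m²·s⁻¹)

Dimensions:
  (a) C·V = s·A·J·C⁻¹ = kg·m²·s⁻²
  (b) [K] · [kg·m²·s⁻²·K⁻¹] = kg·m²·s⁻²
  (c) kg·m²·s⁻²
  (d) T·m² = Wb·m⁻²·m² = kg·m²·s⁻²·A⁻¹
  (e) [s⁻¹] · [kg·m²·s⁻¹] = kg·m²·s⁻²
All reduce to kg·m²·s⁻² except (d), which is kg·m²·s⁻²·A⁻¹.

(d)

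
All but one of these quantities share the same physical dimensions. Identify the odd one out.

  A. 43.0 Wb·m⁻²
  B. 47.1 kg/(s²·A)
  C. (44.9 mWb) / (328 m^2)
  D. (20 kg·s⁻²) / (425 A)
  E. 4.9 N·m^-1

Work out the base dimensions of each:
  A. Wb·m⁻² = V·s·m⁻² = kg·s⁻²·A⁻¹
  B. kg·s⁻²·A⁻¹
  C. [kg·m²·s⁻²·A⁻¹] / [m²] = kg·s⁻²·A⁻¹
  D. [kg·s⁻²] / [A] = kg·s⁻²·A⁻¹
  E. N·m⁻¹ = kg·m·s⁻²·m⁻¹ = kg·s⁻²
All reduce to kg·s⁻²·A⁻¹ except E., which is kg·s⁻².

E.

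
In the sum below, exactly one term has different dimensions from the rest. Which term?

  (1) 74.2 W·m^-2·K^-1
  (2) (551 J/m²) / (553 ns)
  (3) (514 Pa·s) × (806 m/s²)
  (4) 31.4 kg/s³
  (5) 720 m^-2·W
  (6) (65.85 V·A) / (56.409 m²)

(1)

In SI base units:
  (1) W·m⁻²·K⁻¹ = J·s⁻¹·m⁻²·K⁻¹ = kg·s⁻³·K⁻¹
  (2) [kg·s⁻²] / [s] = kg·s⁻³
  (3) [kg·m⁻¹·s⁻¹] · [m·s⁻²] = kg·s⁻³
  (4) kg·s⁻³
  (5) W·m⁻² = J·s⁻¹·m⁻² = kg·s⁻³
  (6) [kg·m²·s⁻³] / [m²] = kg·s⁻³
All reduce to kg·s⁻³ except (1), which is kg·s⁻³·K⁻¹.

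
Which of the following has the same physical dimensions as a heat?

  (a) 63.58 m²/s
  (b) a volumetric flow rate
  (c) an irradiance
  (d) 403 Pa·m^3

Reference: [heat] = kg·m²·s⁻².
Each option:
  (a) m²·s⁻¹
  (b) [volumetric flow rate] = m³·s⁻¹
  (c) [irradiance] = kg·s⁻³
  (d) Pa·m³ = N·m⁻²·m³ = kg·m²·s⁻²  ← same
Only (d) matches kg·m²·s⁻².

(d)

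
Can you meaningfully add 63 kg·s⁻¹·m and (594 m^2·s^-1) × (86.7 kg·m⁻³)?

Dimensions:
  63 kg·s⁻¹·m:  kg·m·s⁻¹
  (594 m^2·s^-1) × (86.7 kg·m⁻³):  [m²·s⁻¹] · [kg·m⁻³] = kg·m⁻¹·s⁻¹
kg·m·s⁻¹ ≠ kg·m⁻¹·s⁻¹, so they cannot be added.

No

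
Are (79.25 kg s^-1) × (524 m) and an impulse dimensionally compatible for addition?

Yes

Work out the base dimensions of each:
  (79.25 kg s^-1) × (524 m):  [kg·s⁻¹] · [m] = kg·m·s⁻¹
  an impulse:  [impulse] = kg·m·s⁻¹
Both are kg·m·s⁻¹, so they have the same dimensions and can be added.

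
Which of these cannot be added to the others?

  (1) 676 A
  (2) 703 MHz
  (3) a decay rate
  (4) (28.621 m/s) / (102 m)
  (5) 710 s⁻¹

(1)

In SI base units:
  (1) A
  (2) Hz = s⁻¹
  (3) [decay rate] = s⁻¹
  (4) [m·s⁻¹] / [m] = s⁻¹
  (5) s⁻¹
All reduce to s⁻¹ except (1), which is A.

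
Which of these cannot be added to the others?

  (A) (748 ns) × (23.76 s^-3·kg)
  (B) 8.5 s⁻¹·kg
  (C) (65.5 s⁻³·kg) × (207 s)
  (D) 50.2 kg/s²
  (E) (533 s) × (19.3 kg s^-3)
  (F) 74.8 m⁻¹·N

(B)

Work out the base dimensions of each:
  (A) [s] · [kg·s⁻³] = kg·s⁻²
  (B) kg·s⁻¹
  (C) [kg·s⁻³] · [s] = kg·s⁻²
  (D) kg·s⁻²
  (E) [s] · [kg·s⁻³] = kg·s⁻²
  (F) N·m⁻¹ = kg·m·s⁻²·m⁻¹ = kg·s⁻²
All reduce to kg·s⁻² except (B), which is kg·s⁻¹.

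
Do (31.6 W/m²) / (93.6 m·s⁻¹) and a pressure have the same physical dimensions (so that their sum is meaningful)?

Yes

Reduce each to base SI dimensions:
  (31.6 W/m²) / (93.6 m·s⁻¹):  [kg·s⁻³] / [m·s⁻¹] = kg·m⁻¹·s⁻²
  a pressure:  [pressure] = kg·m⁻¹·s⁻²
Both are kg·m⁻¹·s⁻², so they have the same dimensions and can be added.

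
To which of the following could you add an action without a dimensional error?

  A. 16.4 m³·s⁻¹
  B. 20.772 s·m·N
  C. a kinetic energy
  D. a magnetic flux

Reference: [action] = kg·m²·s⁻¹.
Each option:
  A. m³·s⁻¹
  B. N·m·s = kg·m·s⁻²·m·s = kg·m²·s⁻¹  ← same
  C. [kinetic energy] = kg·m²·s⁻²
  D. [magnetic flux] = kg·m²·s⁻²·A⁻¹
Only B. matches kg·m²·s⁻¹.

B.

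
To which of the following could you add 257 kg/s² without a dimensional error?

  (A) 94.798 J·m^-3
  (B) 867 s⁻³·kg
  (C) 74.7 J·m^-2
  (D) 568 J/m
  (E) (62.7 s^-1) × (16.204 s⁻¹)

(C)

Reference: kg·s⁻².
Each option:
  (A) J·m⁻³ = N·m·m⁻³ = kg·m⁻¹·s⁻²
  (B) kg·s⁻³
  (C) J·m⁻² = N·m·m⁻² = kg·s⁻²  ← same
  (D) J·m⁻¹ = N·m·m⁻¹ = kg·m·s⁻²
  (E) [s⁻¹] · [s⁻¹] = s⁻²
Only (C) matches kg·s⁻².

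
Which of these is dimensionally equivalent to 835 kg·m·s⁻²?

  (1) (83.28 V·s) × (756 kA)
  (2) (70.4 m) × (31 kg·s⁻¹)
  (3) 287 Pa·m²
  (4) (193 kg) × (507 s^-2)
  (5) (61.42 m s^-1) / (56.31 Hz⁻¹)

Reference: kg·m·s⁻².
Each option:
  (1) [kg·m²·s⁻²·A⁻¹] · [A] = kg·m²·s⁻²
  (2) [m] · [kg·s⁻¹] = kg·m·s⁻¹
  (3) Pa·m² = N·m⁻²·m² = kg·m·s⁻²  ← same
  (4) [kg] · [s⁻²] = kg·s⁻²
  (5) [m·s⁻¹] / [s] = m·s⁻²
Only (3) matches kg·m·s⁻².

(3)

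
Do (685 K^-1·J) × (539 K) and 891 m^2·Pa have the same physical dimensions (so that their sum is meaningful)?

Work out the base dimensions of each:
  (685 K^-1·J) × (539 K):  [kg·m²·s⁻²·K⁻¹] · [K] = kg·m²·s⁻²
  891 m^2·Pa:  Pa·m² = N·m⁻²·m² = kg·m·s⁻²
kg·m²·s⁻² ≠ kg·m·s⁻², so they cannot be added.

No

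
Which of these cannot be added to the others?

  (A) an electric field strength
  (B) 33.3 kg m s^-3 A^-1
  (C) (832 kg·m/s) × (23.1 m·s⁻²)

Reduce each to base SI dimensions:
  (A) [electric field strength] = kg·m·s⁻³·A⁻¹
  (B) kg·m·s⁻³·A⁻¹
  (C) [kg·m·s⁻¹] · [m·s⁻²] = kg·m²·s⁻³
All reduce to kg·m·s⁻³·A⁻¹ except (C), which is kg·m²·s⁻³.

(C)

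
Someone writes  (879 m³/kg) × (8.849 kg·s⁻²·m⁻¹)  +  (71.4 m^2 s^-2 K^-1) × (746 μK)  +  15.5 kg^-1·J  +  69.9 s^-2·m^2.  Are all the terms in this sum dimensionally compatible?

In SI base units:
  (879 m³/kg) × (8.849 kg·s⁻²·m⁻¹):  [kg⁻¹·m³] · [kg·m⁻¹·s⁻²] = m²·s⁻²
  (71.4 m^2 s^-2 K^-1) × (746 μK):  [m²·s⁻²·K⁻¹] · [K] = m²·s⁻²
  15.5 kg^-1·J:  J·kg⁻¹ = N·m·kg⁻¹ = m²·s⁻²
  69.9 s^-2·m^2:  m²·s⁻²
Every term reduces to m²·s⁻².

Yes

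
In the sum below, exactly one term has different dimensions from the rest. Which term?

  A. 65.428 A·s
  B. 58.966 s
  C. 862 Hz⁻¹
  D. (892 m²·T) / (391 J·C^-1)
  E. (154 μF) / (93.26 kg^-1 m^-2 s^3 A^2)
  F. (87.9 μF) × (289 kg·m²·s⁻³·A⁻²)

Expand each in SI base units:
  A. A·s = s·A
  B. s
  C. Hz⁻¹ = (s⁻¹)⁻¹ = s
  D. [kg·m²·s⁻²·A⁻¹] / [kg·m²·s⁻³·A⁻¹] = s
  E. [kg⁻¹·m⁻²·s⁴·A²] / [kg⁻¹·m⁻²·s³·A²] = s
  F. [kg⁻¹·m⁻²·s⁴·A²] · [kg·m²·s⁻³·A⁻²] = s
All reduce to s except A., which is s·A.

A.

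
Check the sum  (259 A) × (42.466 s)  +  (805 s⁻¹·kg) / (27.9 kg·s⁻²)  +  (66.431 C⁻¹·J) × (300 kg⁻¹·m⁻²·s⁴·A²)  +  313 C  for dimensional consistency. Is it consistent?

Expand each in SI base units:
  (259 A) × (42.466 s):  [A] · [s] = s·A
  (805 s⁻¹·kg) / (27.9 kg·s⁻²):  [kg·s⁻¹] / [kg·s⁻²] = s
  (66.431 C⁻¹·J) × (300 kg⁻¹·m⁻²·s⁴·A²):  [kg·m²·s⁻³·A⁻¹] · [kg⁻¹·m⁻²·s⁴·A²] = s·A
  313 C:  C = s·A
The terms do not share a single dimension (s vs s·A).

No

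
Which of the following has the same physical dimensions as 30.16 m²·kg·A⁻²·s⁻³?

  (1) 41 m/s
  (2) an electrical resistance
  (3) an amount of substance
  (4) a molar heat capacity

(2)

Reference: kg·m²·s⁻³·A⁻².
Each option:
  (1) m·s⁻¹
  (2) [electrical resistance] = kg·m²·s⁻³·A⁻²  ← same
  (3) [amount of substance] = mol
  (4) [molar heat capacity] = kg·m²·s⁻²·K⁻¹·mol⁻¹
Only (2) matches kg·m²·s⁻³·A⁻².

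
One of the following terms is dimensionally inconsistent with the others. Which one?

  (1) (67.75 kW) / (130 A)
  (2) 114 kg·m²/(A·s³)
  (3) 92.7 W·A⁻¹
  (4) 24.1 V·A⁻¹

(4)

In SI base units:
  (1) [kg·m²·s⁻³] / [A] = kg·m²·s⁻³·A⁻¹
  (2) kg·m²·s⁻³·A⁻¹
  (3) W·A⁻¹ = J·s⁻¹·A⁻¹ = kg·m²·s⁻³·A⁻¹
  (4) V·A⁻¹ = J·C⁻¹·A⁻¹ = kg·m²·s⁻³·A⁻²
All reduce to kg·m²·s⁻³·A⁻¹ except (4), which is kg·m²·s⁻³·A⁻².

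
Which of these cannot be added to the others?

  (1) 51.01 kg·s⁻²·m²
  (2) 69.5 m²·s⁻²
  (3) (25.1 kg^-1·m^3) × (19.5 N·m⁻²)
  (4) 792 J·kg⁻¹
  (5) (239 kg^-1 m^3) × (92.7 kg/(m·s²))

In SI base units:
  (1) kg·m²·s⁻²
  (2) m²·s⁻²
  (3) [kg⁻¹·m³] · [kg·m⁻¹·s⁻²] = m²·s⁻²
  (4) J·kg⁻¹ = N·m·kg⁻¹ = m²·s⁻²
  (5) [kg⁻¹·m³] · [kg·m⁻¹·s⁻²] = m²·s⁻²
All reduce to m²·s⁻² except (1), which is kg·m²·s⁻².

(1)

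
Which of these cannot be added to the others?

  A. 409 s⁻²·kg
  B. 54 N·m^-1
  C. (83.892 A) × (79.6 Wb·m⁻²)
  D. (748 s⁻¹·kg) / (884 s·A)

Dimensions:
  A. kg·s⁻²
  B. N·m⁻¹ = kg·m·s⁻²·m⁻¹ = kg·s⁻²
  C. [A] · [kg·s⁻²·A⁻¹] = kg·s⁻²
  D. [kg·s⁻¹] / [s·A] = kg·s⁻²·A⁻¹
All reduce to kg·s⁻² except D., which is kg·s⁻²·A⁻¹.

D.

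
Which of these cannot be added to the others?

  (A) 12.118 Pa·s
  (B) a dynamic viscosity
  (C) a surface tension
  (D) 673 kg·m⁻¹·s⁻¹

In SI base units:
  (A) Pa·s = N·m⁻²·s = kg·m⁻¹·s⁻¹
  (B) [dynamic viscosity] = kg·m⁻¹·s⁻¹
  (C) [surface tension] = kg·s⁻²
  (D) kg·m⁻¹·s⁻¹
All reduce to kg·m⁻¹·s⁻¹ except (C), which is kg·s⁻².

(C)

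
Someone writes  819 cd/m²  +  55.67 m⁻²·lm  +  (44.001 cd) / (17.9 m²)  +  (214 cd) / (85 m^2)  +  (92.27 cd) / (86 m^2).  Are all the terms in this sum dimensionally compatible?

Dimensions:
  819 cd/m²:  cd·m⁻² = m⁻²·cd
  55.67 m⁻²·lm:  lm·m⁻² = cd·m⁻² = m⁻²·cd
  (44.001 cd) / (17.9 m²):  [cd] / [m²] = m⁻²·cd
  (214 cd) / (85 m^2):  [cd] / [m²] = m⁻²·cd
  (92.27 cd) / (86 m^2):  [cd] / [m²] = m⁻²·cd
Every term reduces to m⁻²·cd.

Yes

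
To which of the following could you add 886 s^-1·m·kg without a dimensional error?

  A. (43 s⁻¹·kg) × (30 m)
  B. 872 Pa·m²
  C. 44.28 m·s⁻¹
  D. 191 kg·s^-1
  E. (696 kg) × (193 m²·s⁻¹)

A.

Reference: kg·m·s⁻¹.
Each option:
  A. [kg·s⁻¹] · [m] = kg·m·s⁻¹  ← same
  B. Pa·m² = N·m⁻²·m² = kg·m·s⁻²
  C. m·s⁻¹
  D. kg·s⁻¹
  E. [kg] · [m²·s⁻¹] = kg·m²·s⁻¹
Only A. matches kg·m·s⁻¹.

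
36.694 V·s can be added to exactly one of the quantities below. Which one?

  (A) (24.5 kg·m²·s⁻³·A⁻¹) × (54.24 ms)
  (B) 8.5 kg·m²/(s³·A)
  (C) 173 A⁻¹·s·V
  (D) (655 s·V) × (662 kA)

(A)

Reference: V·s = J·C⁻¹·s = kg·m²·s⁻²·A⁻¹.
Each option:
  (A) [kg·m²·s⁻³·A⁻¹] · [s] = kg·m²·s⁻²·A⁻¹  ← same
  (B) kg·m²·s⁻³·A⁻¹
  (C) V·s·A⁻¹ = J·C⁻¹·s·A⁻¹ = kg·m²·s⁻²·A⁻²
  (D) [kg·m²·s⁻²·A⁻¹] · [A] = kg·m²·s⁻²
Only (A) matches kg·m²·s⁻²·A⁻¹.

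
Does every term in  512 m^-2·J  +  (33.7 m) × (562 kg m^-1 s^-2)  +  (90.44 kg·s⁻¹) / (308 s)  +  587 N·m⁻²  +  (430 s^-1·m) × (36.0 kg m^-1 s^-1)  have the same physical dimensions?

No

Expand each in SI base units:
  512 m^-2·J:  J·m⁻² = N·m·m⁻² = kg·s⁻²
  (33.7 m) × (562 kg m^-1 s^-2):  [m] · [kg·m⁻¹·s⁻²] = kg·s⁻²
  (90.44 kg·s⁻¹) / (308 s):  [kg·s⁻¹] / [s] = kg·s⁻²
  587 N·m⁻²:  N·m⁻² = kg·m·s⁻²·m⁻² = kg·m⁻¹·s⁻²
  (430 s^-1·m) × (36.0 kg m^-1 s^-1):  [m·s⁻¹] · [kg·m⁻¹·s⁻¹] = kg·s⁻²
The terms do not share a single dimension (kg·m⁻¹·s⁻² vs kg·s⁻²).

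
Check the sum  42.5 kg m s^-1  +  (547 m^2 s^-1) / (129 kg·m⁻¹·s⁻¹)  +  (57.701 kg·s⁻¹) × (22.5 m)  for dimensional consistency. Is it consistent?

No

Expand each in SI base units:
  42.5 kg m s^-1:  kg·m·s⁻¹
  (547 m^2 s^-1) / (129 kg·m⁻¹·s⁻¹):  [m²·s⁻¹] / [kg·m⁻¹·s⁻¹] = kg⁻¹·m³
  (57.701 kg·s⁻¹) × (22.5 m):  [kg·s⁻¹] · [m] = kg·m·s⁻¹
The terms do not share a single dimension (kg·m·s⁻¹ vs kg⁻¹·m³).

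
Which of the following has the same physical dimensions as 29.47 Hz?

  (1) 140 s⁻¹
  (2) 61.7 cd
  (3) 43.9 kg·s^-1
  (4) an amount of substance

(1)

Reference: Hz = s⁻¹.
Each option:
  (1) s⁻¹  ← same
  (2) cd
  (3) kg·s⁻¹
  (4) [amount of substance] = mol
Only (1) matches s⁻¹.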